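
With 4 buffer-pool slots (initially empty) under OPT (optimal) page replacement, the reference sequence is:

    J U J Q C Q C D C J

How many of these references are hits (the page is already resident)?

5

J: miss, frames (J)
U: miss, frames (J U)
J: hit
Q: miss, frames (J U Q)
C: miss, frames (J U Q C)
Q: hit
C: hit
D: miss, evict Q, frames (J U C D)
C: hit
J: hit
Hits: 5.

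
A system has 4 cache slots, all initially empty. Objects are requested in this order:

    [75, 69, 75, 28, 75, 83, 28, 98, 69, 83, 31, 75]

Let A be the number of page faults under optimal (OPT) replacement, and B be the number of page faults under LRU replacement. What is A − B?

Under OPT: F F . F . F . F . . F . → 6 faults.
Under LRU: F F . F . F . F F . F F → 8 faults.
A − B = 6 − 8 = -2.

-2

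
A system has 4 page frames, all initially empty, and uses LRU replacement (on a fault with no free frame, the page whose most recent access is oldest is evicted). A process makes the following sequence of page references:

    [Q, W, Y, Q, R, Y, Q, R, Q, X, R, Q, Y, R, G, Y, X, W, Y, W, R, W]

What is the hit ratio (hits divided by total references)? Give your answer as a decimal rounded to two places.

Q → miss, frames {Q}
W → miss, frames {Q,W}
Y → miss, frames {Q,W,Y}
Q → hit
R → miss, frames {W,Y,Q,R}
Y → hit
Q → hit
R → hit
Q → hit
X → miss, evict W, frames {Y,R,Q,X}
R → hit
Q → hit
Y → hit
R → hit
G → miss, evict X, frames {Q,Y,R,G}
Y → hit
X → miss, evict Q, frames {R,G,Y,X}
W → miss, evict R, frames {G,Y,X,W}
Y → hit
W → hit
R → miss, evict G, frames {X,Y,W,R}
W → hit
Hits: 13 of 22 references → 13/22 = 0.5909.

0.59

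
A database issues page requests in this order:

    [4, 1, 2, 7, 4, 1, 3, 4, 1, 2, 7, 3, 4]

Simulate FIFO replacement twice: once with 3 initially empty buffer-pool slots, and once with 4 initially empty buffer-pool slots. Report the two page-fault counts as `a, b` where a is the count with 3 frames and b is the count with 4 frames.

3 frames: F F F F F F F . . F F . F → 10 faults.
4 frames: F F F F . . F F F F F F F → 11 faults.
11 > 10: adding a frame increased faults — Belady's anomaly.

10, 11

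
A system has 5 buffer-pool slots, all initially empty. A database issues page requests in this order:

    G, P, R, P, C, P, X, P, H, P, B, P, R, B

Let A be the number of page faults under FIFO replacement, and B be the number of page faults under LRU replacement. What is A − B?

Under FIFO: F F F . F . F . F . F F F . → 9 faults.
Under LRU: F F F . F . F . F . F . F . → 8 faults.
A − B = 9 − 8 = 1.

1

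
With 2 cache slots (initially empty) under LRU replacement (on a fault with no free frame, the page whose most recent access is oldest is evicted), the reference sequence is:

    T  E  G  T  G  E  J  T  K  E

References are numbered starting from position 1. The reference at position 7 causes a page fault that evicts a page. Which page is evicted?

pos 1: T → miss, frames (T)
pos 2: E → miss, frames (T E)
pos 3: G → miss, evict T, frames (E G)
pos 4: T → miss, evict E, frames (G T)
pos 5: G → hit
pos 6: E → miss, evict T, frames (G E)
pos 7: J → miss, evict G, frames (E J)
At position 7, page G is evicted.

G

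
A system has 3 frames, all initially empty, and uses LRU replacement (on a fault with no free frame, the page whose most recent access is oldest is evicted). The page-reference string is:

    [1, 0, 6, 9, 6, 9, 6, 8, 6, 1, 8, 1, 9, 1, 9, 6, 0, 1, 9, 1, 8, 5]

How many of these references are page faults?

1: miss, frames {1}
0: miss, frames {1,0}
6: miss, frames {1,0,6}
9: miss, evict 1, frames {0,6,9}
6: hit
9: hit
6: hit
8: miss, evict 0, frames {9,6,8}
6: hit
1: miss, evict 9, frames {8,6,1}
8: hit
1: hit
9: miss, evict 6, frames {8,1,9}
1: hit
9: hit
6: miss, evict 8, frames {1,9,6}
0: miss, evict 1, frames {9,6,0}
1: miss, evict 9, frames {6,0,1}
9: miss, evict 6, frames {0,1,9}
1: hit
8: miss, evict 0, frames {9,1,8}
5: miss, evict 9, frames {1,8,5}
Page faults: 13.

13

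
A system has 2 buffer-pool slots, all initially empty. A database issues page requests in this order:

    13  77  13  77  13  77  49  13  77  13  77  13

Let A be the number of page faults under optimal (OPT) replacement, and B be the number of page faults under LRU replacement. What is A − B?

Under OPT: F F . . . . F . F . . . → 4 faults.
Under LRU: F F . . . . F F F . . . → 5 faults.
A − B = 4 − 5 = -1.

-1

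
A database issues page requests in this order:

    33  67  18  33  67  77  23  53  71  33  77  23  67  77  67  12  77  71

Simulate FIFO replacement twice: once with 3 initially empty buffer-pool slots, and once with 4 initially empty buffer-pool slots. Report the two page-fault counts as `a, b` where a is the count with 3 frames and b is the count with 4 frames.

14, 13

3 frames: F F F . . F F F F F F F F . . F F F → 14 faults.
4 frames: F F F . . F F F F F F F F . . F . F → 13 faults.
13 < 14: adding a frame reduced faults, as is typical.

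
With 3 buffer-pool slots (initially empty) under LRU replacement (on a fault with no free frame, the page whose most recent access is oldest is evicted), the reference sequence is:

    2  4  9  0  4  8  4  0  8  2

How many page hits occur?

4

2 -> fault, frames [2]
4 -> fault, frames [2, 4]
9 -> fault, frames [2, 4, 9]
0 -> fault, evict 2, frames [4, 9, 0]
4 -> hit
8 -> fault, evict 9, frames [0, 4, 8]
4 -> hit
0 -> hit
8 -> hit
2 -> fault, evict 4, frames [0, 8, 2]
Hits: 4.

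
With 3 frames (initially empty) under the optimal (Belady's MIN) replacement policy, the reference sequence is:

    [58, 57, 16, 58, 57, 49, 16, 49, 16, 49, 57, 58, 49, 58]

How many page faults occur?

5

58: fault, frames {58}
57: fault, frames {58,57}
16: fault, frames {58,57,16}
58: hit
57: hit
49: fault, evict 58, frames {57,16,49}
16: hit
49: hit
16: hit
49: hit
57: hit
58: fault, evict 16, frames {57,49,58}
49: hit
58: hit
Page faults: 5.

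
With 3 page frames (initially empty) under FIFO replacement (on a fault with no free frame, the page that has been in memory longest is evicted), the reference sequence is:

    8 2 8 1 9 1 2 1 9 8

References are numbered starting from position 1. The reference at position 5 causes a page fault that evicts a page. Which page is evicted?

8

pos 1: 8: fault, frames (8)
pos 2: 2: fault, frames (8 2)
pos 3: 8: hit
pos 4: 1: fault, frames (8 2 1)
pos 5: 9: fault, evict 8, frames (2 1 9)
At position 5, page 8 is evicted.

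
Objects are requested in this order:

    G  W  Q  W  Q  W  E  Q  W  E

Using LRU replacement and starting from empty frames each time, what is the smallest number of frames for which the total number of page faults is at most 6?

f=1: 10 faults
f=2: 7 faults
f=3: 4 faults
f=4: 4 faults
Smallest f with faults ≤ 6 is 3.

3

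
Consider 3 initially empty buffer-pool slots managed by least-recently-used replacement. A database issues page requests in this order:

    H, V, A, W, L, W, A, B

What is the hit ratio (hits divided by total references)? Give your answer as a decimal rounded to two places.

H -> miss, frames [H]
V -> miss, frames [H, V]
A -> miss, frames [H, V, A]
W -> miss, evict H, frames [V, A, W]
L -> miss, evict V, frames [A, W, L]
W -> hit
A -> hit
B -> miss, evict L, frames [W, A, B]
Hits: 2 of 8 references → 2/8 = 0.2500.

0.25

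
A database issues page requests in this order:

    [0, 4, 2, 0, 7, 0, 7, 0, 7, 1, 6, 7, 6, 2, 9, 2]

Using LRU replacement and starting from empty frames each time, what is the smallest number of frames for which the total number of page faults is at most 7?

f=1: 16 faults
f=2: 10 faults
f=3: 8 faults
f=4: 8 faults
f=5: 7 faults
f=6: 7 faults
f=7: 7 faults
Smallest f with faults ≤ 7 is 5.

5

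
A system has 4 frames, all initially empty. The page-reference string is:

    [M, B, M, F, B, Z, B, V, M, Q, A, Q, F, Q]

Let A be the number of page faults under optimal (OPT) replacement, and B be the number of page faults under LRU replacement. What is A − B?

-2

Under OPT: F F . F . F . F . F F . . . → 7 faults.
Under LRU: F F . F . F . F F F F . F . → 9 faults.
A − B = 7 − 9 = -2.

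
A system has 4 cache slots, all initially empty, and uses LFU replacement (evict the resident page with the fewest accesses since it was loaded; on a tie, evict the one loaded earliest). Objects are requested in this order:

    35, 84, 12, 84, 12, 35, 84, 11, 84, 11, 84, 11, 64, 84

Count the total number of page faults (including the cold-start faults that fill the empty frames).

35: fault, frames (35)
84: fault, frames (35 84)
12: fault, frames (35 84 12)
84: hit
12: hit
35: hit
84: hit
11: fault, frames (35 84 12 11)
84: hit
11: hit
84: hit
11: hit
64: fault, evict 35, frames (84 12 11 64)
84: hit
Page faults: 5.

5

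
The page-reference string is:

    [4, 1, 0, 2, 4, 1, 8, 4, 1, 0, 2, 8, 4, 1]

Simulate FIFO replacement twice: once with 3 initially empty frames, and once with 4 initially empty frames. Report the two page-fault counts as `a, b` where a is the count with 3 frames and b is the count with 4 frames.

11, 12

3 frames: F F F F F F F . . F F . F F → 11 faults.
4 frames: F F F F . . F F F F F F F F → 12 faults.
12 > 11: adding a frame increased faults — Belady's anomaly.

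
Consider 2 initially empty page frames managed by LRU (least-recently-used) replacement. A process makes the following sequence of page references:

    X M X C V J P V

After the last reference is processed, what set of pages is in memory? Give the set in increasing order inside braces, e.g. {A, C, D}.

{P, V}

X → miss, frames {X}
M → miss, frames {X,M}
X → hit
C → miss, evict M, frames {X,C}
V → miss, evict X, frames {C,V}
J → miss, evict C, frames {V,J}
P → miss, evict V, frames {J,P}
V → miss, evict J, frames {P,V}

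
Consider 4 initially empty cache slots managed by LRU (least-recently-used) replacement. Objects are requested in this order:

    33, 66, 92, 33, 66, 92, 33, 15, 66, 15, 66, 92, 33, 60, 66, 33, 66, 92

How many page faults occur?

33 → fault, frames [33]
66 → fault, frames [33, 66]
92 → fault, frames [33, 66, 92]
33 → hit
66 → hit
92 → hit
33 → hit
15 → fault, frames [66, 92, 33, 15]
66 → hit
15 → hit
66 → hit
92 → hit
33 → hit
60 → fault, evict 15, frames [66, 92, 33, 60]
66 → hit
33 → hit
66 → hit
92 → hit
Page faults: 5.

5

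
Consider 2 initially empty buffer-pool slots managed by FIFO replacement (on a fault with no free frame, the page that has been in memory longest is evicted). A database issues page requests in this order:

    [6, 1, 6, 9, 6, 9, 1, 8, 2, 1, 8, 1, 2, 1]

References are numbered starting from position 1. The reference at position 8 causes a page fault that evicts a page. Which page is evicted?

6

pos 1: 6 -> miss, frames [6]
pos 2: 1 -> miss, frames [6, 1]
pos 3: 6 -> hit
pos 4: 9 -> miss, evict 6, frames [1, 9]
pos 5: 6 -> miss, evict 1, frames [9, 6]
pos 6: 9 -> hit
pos 7: 1 -> miss, evict 9, frames [6, 1]
pos 8: 8 -> miss, evict 6, frames [1, 8]
At position 8, page 6 is evicted.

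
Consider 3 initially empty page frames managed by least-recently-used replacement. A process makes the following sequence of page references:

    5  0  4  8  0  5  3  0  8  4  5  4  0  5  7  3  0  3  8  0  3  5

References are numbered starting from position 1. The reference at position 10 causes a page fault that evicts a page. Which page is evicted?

3

pos 1: 5 → fault, frames [5]
pos 2: 0 → fault, frames [5, 0]
pos 3: 4 → fault, frames [5, 0, 4]
pos 4: 8 → fault, evict 5, frames [0, 4, 8]
pos 5: 0 → hit
pos 6: 5 → fault, evict 4, frames [8, 0, 5]
pos 7: 3 → fault, evict 8, frames [0, 5, 3]
pos 8: 0 → hit
pos 9: 8 → fault, evict 5, frames [3, 0, 8]
pos 10: 4 → fault, evict 3, frames [0, 8, 4]
At position 10, page 3 is evicted.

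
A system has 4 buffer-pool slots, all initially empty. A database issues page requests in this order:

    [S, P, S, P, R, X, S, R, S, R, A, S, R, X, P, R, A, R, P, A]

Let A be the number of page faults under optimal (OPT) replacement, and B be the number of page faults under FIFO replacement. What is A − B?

-2

Under OPT: F F . . F F . . . . F . . . F . . . . . → 6 faults.
Under FIFO: F F . . F F . . . . F F . . F F . . . . → 8 faults.
A − B = 6 − 8 = -2.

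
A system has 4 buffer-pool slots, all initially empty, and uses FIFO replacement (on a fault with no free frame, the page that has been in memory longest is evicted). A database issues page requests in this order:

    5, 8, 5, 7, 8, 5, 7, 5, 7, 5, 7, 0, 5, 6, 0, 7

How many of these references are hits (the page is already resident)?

11

5: miss, frames {5}
8: miss, frames {5,8}
5: hit
7: miss, frames {5,8,7}
8: hit
5: hit
7: hit
5: hit
7: hit
5: hit
7: hit
0: miss, frames {5,8,7,0}
5: hit
6: miss, evict 5, frames {8,7,0,6}
0: hit
7: hit
Hits: 11.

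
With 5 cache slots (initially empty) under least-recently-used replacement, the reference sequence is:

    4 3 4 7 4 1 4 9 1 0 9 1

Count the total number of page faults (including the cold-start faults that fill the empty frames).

4 -> fault, frames [4]
3 -> fault, frames [4, 3]
4 -> hit
7 -> fault, frames [3, 4, 7]
4 -> hit
1 -> fault, frames [3, 7, 4, 1]
4 -> hit
9 -> fault, frames [3, 7, 1, 4, 9]
1 -> hit
0 -> fault, evict 3, frames [7, 4, 9, 1, 0]
9 -> hit
1 -> hit
Page faults: 6.

6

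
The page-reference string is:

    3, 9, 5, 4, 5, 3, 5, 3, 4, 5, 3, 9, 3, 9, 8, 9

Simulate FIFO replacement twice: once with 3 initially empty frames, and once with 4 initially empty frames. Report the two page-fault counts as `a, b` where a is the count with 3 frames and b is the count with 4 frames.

3 frames: F F F F . F . . . . . F . . F . → 7 faults.
4 frames: F F F F . . . . . . . . . . F . → 5 faults.
5 < 7: adding a frame reduced faults, as is typical.

7, 5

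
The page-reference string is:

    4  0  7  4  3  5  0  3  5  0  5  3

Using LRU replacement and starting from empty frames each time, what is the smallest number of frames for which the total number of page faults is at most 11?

f=1: 12 faults
f=2: 11 faults
f=3: 6 faults
f=4: 6 faults
f=5: 5 faults
Smallest f with faults ≤ 11 is 2.

2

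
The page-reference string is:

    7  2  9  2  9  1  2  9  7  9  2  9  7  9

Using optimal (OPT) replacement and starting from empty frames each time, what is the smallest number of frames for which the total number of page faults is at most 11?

f=1: 14 faults
f=2: 8 faults
f=3: 5 faults
f=4: 4 faults
Smallest f with faults ≤ 11 is 2.

2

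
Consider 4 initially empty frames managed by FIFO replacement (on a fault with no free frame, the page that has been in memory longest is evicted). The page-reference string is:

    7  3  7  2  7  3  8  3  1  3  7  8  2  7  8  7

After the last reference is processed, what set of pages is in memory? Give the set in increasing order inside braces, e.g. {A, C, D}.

7 → miss, frames {7}
3 → miss, frames {7,3}
7 → hit
2 → miss, frames {7,3,2}
7 → hit
3 → hit
8 → miss, frames {7,3,2,8}
3 → hit
1 → miss, evict 7, frames {3,2,8,1}
3 → hit
7 → miss, evict 3, frames {2,8,1,7}
8 → hit
2 → hit
7 → hit
8 → hit
7 → hit

{1, 2, 7, 8}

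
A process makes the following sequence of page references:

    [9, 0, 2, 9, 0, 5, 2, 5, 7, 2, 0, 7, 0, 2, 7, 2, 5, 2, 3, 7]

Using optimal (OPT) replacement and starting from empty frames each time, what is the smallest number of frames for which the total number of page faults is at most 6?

f=1: 20 faults
f=2: 11 faults
f=3: 7 faults
f=4: 6 faults
f=5: 6 faults
f=6: 6 faults
Smallest f with faults ≤ 6 is 4.

4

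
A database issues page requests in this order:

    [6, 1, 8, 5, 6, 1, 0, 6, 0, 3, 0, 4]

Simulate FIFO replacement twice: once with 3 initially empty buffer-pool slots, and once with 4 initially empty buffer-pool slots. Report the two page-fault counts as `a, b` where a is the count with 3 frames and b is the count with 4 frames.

3 frames: F F F F F F F . . F . F → 9 faults.
4 frames: F F F F . . F F . F . F → 8 faults.
8 < 9: adding a frame reduced faults, as is typical.

9, 8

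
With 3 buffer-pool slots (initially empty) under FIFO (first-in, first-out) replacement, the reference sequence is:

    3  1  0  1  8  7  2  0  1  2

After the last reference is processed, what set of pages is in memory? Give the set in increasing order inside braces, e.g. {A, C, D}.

{0, 1, 2}

3 -> fault, frames {3}
1 -> fault, frames {3,1}
0 -> fault, frames {3,1,0}
1 -> hit
8 -> fault, evict 3, frames {1,0,8}
7 -> fault, evict 1, frames {0,8,7}
2 -> fault, evict 0, frames {8,7,2}
0 -> fault, evict 8, frames {7,2,0}
1 -> fault, evict 7, frames {2,0,1}
2 -> hit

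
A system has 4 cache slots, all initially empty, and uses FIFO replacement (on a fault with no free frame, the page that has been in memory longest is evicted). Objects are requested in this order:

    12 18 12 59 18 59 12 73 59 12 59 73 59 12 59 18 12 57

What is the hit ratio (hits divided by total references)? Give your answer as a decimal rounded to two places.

0.72

12 → miss, frames (12)
18 → miss, frames (12 18)
12 → hit
59 → miss, frames (12 18 59)
18 → hit
59 → hit
12 → hit
73 → miss, frames (12 18 59 73)
59 → hit
12 → hit
59 → hit
73 → hit
59 → hit
12 → hit
59 → hit
18 → hit
12 → hit
57 → miss, evict 12, frames (18 59 73 57)
Hits: 13 of 18 references → 13/18 = 0.7222.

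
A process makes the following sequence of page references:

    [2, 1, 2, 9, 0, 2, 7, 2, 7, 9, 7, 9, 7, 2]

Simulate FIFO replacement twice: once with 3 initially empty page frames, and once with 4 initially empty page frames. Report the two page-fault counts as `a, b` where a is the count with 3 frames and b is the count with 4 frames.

7, 6

3 frames: F F . F F F F . . F . . . . → 7 faults.
4 frames: F F . F F . F F . . . . . . → 6 faults.
6 < 7: adding a frame reduced faults, as is typical.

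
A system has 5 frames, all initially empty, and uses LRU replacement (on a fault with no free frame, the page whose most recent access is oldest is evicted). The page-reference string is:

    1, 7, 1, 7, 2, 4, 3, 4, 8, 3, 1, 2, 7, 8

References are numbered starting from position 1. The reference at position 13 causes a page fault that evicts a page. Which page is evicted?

4

pos 1: 1: miss, frames {1}
pos 2: 7: miss, frames {1,7}
pos 3: 1: hit
pos 4: 7: hit
pos 5: 2: miss, frames {1,7,2}
pos 6: 4: miss, frames {1,7,2,4}
pos 7: 3: miss, frames {1,7,2,4,3}
pos 8: 4: hit
pos 9: 8: miss, evict 1, frames {7,2,3,4,8}
pos 10: 3: hit
pos 11: 1: miss, evict 7, frames {2,4,8,3,1}
pos 12: 2: hit
pos 13: 7: miss, evict 4, frames {8,3,1,2,7}
At position 13, page 4 is evicted.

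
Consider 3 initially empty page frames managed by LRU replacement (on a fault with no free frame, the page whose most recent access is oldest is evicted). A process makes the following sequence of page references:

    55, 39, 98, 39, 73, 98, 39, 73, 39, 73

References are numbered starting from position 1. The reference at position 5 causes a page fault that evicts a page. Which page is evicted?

pos 1: 55 -> fault, frames [55]
pos 2: 39 -> fault, frames [55, 39]
pos 3: 98 -> fault, frames [55, 39, 98]
pos 4: 39 -> hit
pos 5: 73 -> fault, evict 55, frames [98, 39, 73]
At position 5, page 55 is evicted.

55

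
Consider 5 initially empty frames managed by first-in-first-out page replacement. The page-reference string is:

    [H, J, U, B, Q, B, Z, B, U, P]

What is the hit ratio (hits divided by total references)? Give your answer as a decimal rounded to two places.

0.30

H -> fault, frames [H]
J -> fault, frames [H, J]
U -> fault, frames [H, J, U]
B -> fault, frames [H, J, U, B]
Q -> fault, frames [H, J, U, B, Q]
B -> hit
Z -> fault, evict H, frames [J, U, B, Q, Z]
B -> hit
U -> hit
P -> fault, evict J, frames [U, B, Q, Z, P]
Hits: 3 of 10 references → 3/10 = 0.3000.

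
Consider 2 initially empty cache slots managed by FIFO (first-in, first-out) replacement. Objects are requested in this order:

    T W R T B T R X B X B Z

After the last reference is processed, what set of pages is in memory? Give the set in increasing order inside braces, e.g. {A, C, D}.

T -> fault, frames [T]
W -> fault, frames [T, W]
R -> fault, evict T, frames [W, R]
T -> fault, evict W, frames [R, T]
B -> fault, evict R, frames [T, B]
T -> hit
R -> fault, evict T, frames [B, R]
X -> fault, evict B, frames [R, X]
B -> fault, evict R, frames [X, B]
X -> hit
B -> hit
Z -> fault, evict X, frames [B, Z]

{B, Z}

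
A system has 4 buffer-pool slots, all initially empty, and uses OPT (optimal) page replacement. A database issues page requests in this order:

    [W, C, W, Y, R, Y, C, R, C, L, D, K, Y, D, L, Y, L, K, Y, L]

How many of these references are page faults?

W -> miss, frames (W)
C -> miss, frames (W C)
W -> hit
Y -> miss, frames (W C Y)
R -> miss, frames (W C Y R)
Y -> hit
C -> hit
R -> hit
C -> hit
L -> miss, evict R, frames (W C Y L)
D -> miss, evict C, frames (W Y L D)
K -> miss, evict W, frames (Y L D K)
Y -> hit
D -> hit
L -> hit
Y -> hit
L -> hit
K -> hit
Y -> hit
L -> hit
Page faults: 7.

7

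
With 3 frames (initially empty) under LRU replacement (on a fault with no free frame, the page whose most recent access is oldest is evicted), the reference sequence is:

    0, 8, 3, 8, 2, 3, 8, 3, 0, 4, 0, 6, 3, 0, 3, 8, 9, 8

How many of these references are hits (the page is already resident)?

8

0 -> miss, frames {0}
8 -> miss, frames {0,8}
3 -> miss, frames {0,8,3}
8 -> hit
2 -> miss, evict 0, frames {3,8,2}
3 -> hit
8 -> hit
3 -> hit
0 -> miss, evict 2, frames {8,3,0}
4 -> miss, evict 8, frames {3,0,4}
0 -> hit
6 -> miss, evict 3, frames {4,0,6}
3 -> miss, evict 4, frames {0,6,3}
0 -> hit
3 -> hit
8 -> miss, evict 6, frames {0,3,8}
9 -> miss, evict 0, frames {3,8,9}
8 -> hit
Hits: 8.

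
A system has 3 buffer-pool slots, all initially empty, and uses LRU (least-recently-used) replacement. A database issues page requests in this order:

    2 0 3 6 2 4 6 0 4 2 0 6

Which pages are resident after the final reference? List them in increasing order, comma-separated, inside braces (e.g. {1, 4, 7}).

{0, 2, 6}

2 -> fault, frames [2]
0 -> fault, frames [2, 0]
3 -> fault, frames [2, 0, 3]
6 -> fault, evict 2, frames [0, 3, 6]
2 -> fault, evict 0, frames [3, 6, 2]
4 -> fault, evict 3, frames [6, 2, 4]
6 -> hit
0 -> fault, evict 2, frames [4, 6, 0]
4 -> hit
2 -> fault, evict 6, frames [0, 4, 2]
0 -> hit
6 -> fault, evict 4, frames [2, 0, 6]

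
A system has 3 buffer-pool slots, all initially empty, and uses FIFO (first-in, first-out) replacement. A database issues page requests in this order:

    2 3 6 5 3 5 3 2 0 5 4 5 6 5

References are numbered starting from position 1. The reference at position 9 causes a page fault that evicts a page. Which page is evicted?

pos 1: 2 → fault, frames (2)
pos 2: 3 → fault, frames (2 3)
pos 3: 6 → fault, frames (2 3 6)
pos 4: 5 → fault, evict 2, frames (3 6 5)
pos 5: 3 → hit
pos 6: 5 → hit
pos 7: 3 → hit
pos 8: 2 → fault, evict 3, frames (6 5 2)
pos 9: 0 → fault, evict 6, frames (5 2 0)
At position 9, page 6 is evicted.

6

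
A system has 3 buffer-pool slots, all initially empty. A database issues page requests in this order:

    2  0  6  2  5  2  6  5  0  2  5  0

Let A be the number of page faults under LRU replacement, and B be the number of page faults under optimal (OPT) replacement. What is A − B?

1

Under LRU: F F F . F . . . F F . . → 6 faults.
Under OPT: F F F . F . . . F . . . → 5 faults.
A − B = 6 − 5 = 1.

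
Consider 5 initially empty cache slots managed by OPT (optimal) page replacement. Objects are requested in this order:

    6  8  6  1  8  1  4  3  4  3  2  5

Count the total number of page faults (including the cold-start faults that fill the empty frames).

7

6 -> fault, frames (6)
8 -> fault, frames (6 8)
6 -> hit
1 -> fault, frames (6 8 1)
8 -> hit
1 -> hit
4 -> fault, frames (6 8 1 4)
3 -> fault, frames (6 8 1 4 3)
4 -> hit
3 -> hit
2 -> fault, evict 3, frames (6 8 1 4 2)
5 -> fault, evict 2, frames (6 8 1 4 5)
Page faults: 7.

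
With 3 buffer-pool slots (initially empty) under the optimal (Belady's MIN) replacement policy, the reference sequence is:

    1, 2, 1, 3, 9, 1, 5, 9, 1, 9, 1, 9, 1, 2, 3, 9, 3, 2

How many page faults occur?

1 → fault, frames (1)
2 → fault, frames (1 2)
1 → hit
3 → fault, frames (1 2 3)
9 → fault, evict 3, frames (1 2 9)
1 → hit
5 → fault, evict 2, frames (1 9 5)
9 → hit
1 → hit
9 → hit
1 → hit
9 → hit
1 → hit
2 → fault, evict 5, frames (1 9 2)
3 → fault, evict 1, frames (9 2 3)
9 → hit
3 → hit
2 → hit
Page faults: 7.

7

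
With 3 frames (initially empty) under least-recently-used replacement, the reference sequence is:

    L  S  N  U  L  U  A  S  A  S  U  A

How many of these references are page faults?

7

L → fault, frames [L]
S → fault, frames [L, S]
N → fault, frames [L, S, N]
U → fault, evict L, frames [S, N, U]
L → fault, evict S, frames [N, U, L]
U → hit
A → fault, evict N, frames [L, U, A]
S → fault, evict L, frames [U, A, S]
A → hit
S → hit
U → hit
A → hit
Page faults: 7.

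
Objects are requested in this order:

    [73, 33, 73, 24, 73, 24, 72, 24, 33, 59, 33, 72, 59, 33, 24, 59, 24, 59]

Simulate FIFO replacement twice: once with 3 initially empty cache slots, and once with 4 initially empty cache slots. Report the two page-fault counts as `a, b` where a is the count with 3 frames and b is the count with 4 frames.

7, 5

3 frames: F F . F . . F . . F F . . . F . . . → 7 faults.
4 frames: F F . F . . F . . F . . . . . . . . → 5 faults.
5 < 7: adding a frame reduced faults, as is typical.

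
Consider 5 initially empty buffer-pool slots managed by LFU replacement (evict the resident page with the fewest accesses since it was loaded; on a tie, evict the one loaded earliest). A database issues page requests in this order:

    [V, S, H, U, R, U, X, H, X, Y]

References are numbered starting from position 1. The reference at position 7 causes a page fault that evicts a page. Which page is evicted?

pos 1: V: fault, frames {V}
pos 2: S: fault, frames {V,S}
pos 3: H: fault, frames {V,S,H}
pos 4: U: fault, frames {V,S,H,U}
pos 5: R: fault, frames {V,S,H,U,R}
pos 6: U: hit
pos 7: X: fault, evict V, frames {S,H,U,R,X}
At position 7, page V is evicted.

V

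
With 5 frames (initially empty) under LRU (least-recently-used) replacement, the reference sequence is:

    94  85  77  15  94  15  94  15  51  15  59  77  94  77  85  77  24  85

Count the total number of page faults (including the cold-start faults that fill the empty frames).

94 → fault, frames {94}
85 → fault, frames {94,85}
77 → fault, frames {94,85,77}
15 → fault, frames {94,85,77,15}
94 → hit
15 → hit
94 → hit
15 → hit
51 → fault, frames {85,77,94,15,51}
15 → hit
59 → fault, evict 85, frames {77,94,51,15,59}
77 → hit
94 → hit
77 → hit
85 → fault, evict 51, frames {15,59,94,77,85}
77 → hit
24 → fault, evict 15, frames {59,94,85,77,24}
85 → hit
Page faults: 8.

8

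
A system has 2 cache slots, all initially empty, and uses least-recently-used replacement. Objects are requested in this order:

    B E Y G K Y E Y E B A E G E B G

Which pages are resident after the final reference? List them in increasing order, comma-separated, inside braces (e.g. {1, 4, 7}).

{B, G}

B → fault, frames {B}
E → fault, frames {B,E}
Y → fault, evict B, frames {E,Y}
G → fault, evict E, frames {Y,G}
K → fault, evict Y, frames {G,K}
Y → fault, evict G, frames {K,Y}
E → fault, evict K, frames {Y,E}
Y → hit
E → hit
B → fault, evict Y, frames {E,B}
A → fault, evict E, frames {B,A}
E → fault, evict B, frames {A,E}
G → fault, evict A, frames {E,G}
E → hit
B → fault, evict G, frames {E,B}
G → fault, evict E, frames {B,G}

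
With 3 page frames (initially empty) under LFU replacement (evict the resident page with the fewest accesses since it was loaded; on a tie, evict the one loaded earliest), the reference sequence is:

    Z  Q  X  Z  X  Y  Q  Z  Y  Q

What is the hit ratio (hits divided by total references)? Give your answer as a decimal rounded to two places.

Z → miss, frames [Z]
Q → miss, frames [Z, Q]
X → miss, frames [Z, Q, X]
Z → hit
X → hit
Y → miss, evict Q, frames [Z, X, Y]
Q → miss, evict Y, frames [Z, X, Q]
Z → hit
Y → miss, evict Q, frames [Z, X, Y]
Q → miss, evict Y, frames [Z, X, Q]
Hits: 3 of 10 references → 3/10 = 0.3000.

0.30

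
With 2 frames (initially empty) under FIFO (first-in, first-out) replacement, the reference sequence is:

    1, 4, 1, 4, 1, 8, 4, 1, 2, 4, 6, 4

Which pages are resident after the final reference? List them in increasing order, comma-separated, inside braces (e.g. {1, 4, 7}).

{4, 6}

1 → miss, frames {1}
4 → miss, frames {1,4}
1 → hit
4 → hit
1 → hit
8 → miss, evict 1, frames {4,8}
4 → hit
1 → miss, evict 4, frames {8,1}
2 → miss, evict 8, frames {1,2}
4 → miss, evict 1, frames {2,4}
6 → miss, evict 2, frames {4,6}
4 → hit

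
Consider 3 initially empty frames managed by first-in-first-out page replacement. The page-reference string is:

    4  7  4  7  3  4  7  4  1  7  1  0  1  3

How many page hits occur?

9

4 -> miss, frames (4)
7 -> miss, frames (4 7)
4 -> hit
7 -> hit
3 -> miss, frames (4 7 3)
4 -> hit
7 -> hit
4 -> hit
1 -> miss, evict 4, frames (7 3 1)
7 -> hit
1 -> hit
0 -> miss, evict 7, frames (3 1 0)
1 -> hit
3 -> hit
Hits: 9.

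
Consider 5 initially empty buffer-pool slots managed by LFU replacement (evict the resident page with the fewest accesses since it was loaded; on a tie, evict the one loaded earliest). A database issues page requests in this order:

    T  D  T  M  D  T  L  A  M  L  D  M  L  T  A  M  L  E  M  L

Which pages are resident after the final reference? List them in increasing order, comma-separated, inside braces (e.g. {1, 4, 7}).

T -> fault, frames [T]
D -> fault, frames [T, D]
T -> hit
M -> fault, frames [T, D, M]
D -> hit
T -> hit
L -> fault, frames [T, D, M, L]
A -> fault, frames [T, D, M, L, A]
M -> hit
L -> hit
D -> hit
M -> hit
L -> hit
T -> hit
A -> hit
M -> hit
L -> hit
E -> fault, evict A, frames [T, D, M, L, E]
M -> hit
L -> hit

{D, E, L, M, T}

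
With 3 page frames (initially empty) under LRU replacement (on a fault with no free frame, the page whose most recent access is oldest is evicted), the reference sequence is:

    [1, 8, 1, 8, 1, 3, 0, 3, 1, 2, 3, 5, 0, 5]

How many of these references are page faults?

7

1 → fault, frames (1)
8 → fault, frames (1 8)
1 → hit
8 → hit
1 → hit
3 → fault, frames (8 1 3)
0 → fault, evict 8, frames (1 3 0)
3 → hit
1 → hit
2 → fault, evict 0, frames (3 1 2)
3 → hit
5 → fault, evict 1, frames (2 3 5)
0 → fault, evict 2, frames (3 5 0)
5 → hit
Page faults: 7.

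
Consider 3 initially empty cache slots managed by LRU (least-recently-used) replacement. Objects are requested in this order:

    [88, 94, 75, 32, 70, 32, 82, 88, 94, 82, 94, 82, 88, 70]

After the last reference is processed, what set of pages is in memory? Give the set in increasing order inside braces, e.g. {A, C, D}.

{70, 82, 88}

88: miss, frames [88]
94: miss, frames [88, 94]
75: miss, frames [88, 94, 75]
32: miss, evict 88, frames [94, 75, 32]
70: miss, evict 94, frames [75, 32, 70]
32: hit
82: miss, evict 75, frames [70, 32, 82]
88: miss, evict 70, frames [32, 82, 88]
94: miss, evict 32, frames [82, 88, 94]
82: hit
94: hit
82: hit
88: hit
70: miss, evict 94, frames [82, 88, 70]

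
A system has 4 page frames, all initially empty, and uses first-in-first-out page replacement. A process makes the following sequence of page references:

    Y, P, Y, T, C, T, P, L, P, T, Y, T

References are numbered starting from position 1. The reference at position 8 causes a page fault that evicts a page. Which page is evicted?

Y

pos 1: Y: miss, frames {Y}
pos 2: P: miss, frames {Y,P}
pos 3: Y: hit
pos 4: T: miss, frames {Y,P,T}
pos 5: C: miss, frames {Y,P,T,C}
pos 6: T: hit
pos 7: P: hit
pos 8: L: miss, evict Y, frames {P,T,C,L}
At position 8, page Y is evicted.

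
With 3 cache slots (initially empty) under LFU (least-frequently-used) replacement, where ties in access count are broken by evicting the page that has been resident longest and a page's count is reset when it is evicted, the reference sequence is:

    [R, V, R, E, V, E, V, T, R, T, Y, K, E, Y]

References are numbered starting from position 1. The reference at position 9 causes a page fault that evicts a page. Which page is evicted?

pos 1: R -> miss, frames {R}
pos 2: V -> miss, frames {R,V}
pos 3: R -> hit
pos 4: E -> miss, frames {R,V,E}
pos 5: V -> hit
pos 6: E -> hit
pos 7: V -> hit
pos 8: T -> miss, evict R, frames {V,E,T}
pos 9: R -> miss, evict T, frames {V,E,R}
At position 9, page T is evicted.

T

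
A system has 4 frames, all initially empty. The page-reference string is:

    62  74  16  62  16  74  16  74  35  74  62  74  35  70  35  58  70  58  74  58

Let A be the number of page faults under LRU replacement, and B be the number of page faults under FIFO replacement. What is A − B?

-1

Under LRU: F F F . . . . . F . . . . F . F . . . . → 6 faults.
Under FIFO: F F F . . . . . F . . . . F . F . . F . → 7 faults.
A − B = 6 − 7 = -1.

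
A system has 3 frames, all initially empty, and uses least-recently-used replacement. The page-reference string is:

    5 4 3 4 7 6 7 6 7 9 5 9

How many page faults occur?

5 → miss, frames (5)
4 → miss, frames (5 4)
3 → miss, frames (5 4 3)
4 → hit
7 → miss, evict 5, frames (3 4 7)
6 → miss, evict 3, frames (4 7 6)
7 → hit
6 → hit
7 → hit
9 → miss, evict 4, frames (6 7 9)
5 → miss, evict 6, frames (7 9 5)
9 → hit
Page faults: 7.

7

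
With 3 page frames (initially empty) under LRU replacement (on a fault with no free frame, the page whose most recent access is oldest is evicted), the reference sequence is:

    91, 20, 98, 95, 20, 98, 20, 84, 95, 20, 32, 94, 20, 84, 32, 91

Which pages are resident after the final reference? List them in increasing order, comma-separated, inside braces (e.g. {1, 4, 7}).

{32, 84, 91}

91 → miss, frames (91)
20 → miss, frames (91 20)
98 → miss, frames (91 20 98)
95 → miss, evict 91, frames (20 98 95)
20 → hit
98 → hit
20 → hit
84 → miss, evict 95, frames (98 20 84)
95 → miss, evict 98, frames (20 84 95)
20 → hit
32 → miss, evict 84, frames (95 20 32)
94 → miss, evict 95, frames (20 32 94)
20 → hit
84 → miss, evict 32, frames (94 20 84)
32 → miss, evict 94, frames (20 84 32)
91 → miss, evict 20, frames (84 32 91)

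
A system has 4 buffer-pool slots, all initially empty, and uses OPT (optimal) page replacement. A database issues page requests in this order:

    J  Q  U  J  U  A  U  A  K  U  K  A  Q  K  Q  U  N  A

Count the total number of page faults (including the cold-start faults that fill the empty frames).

6

J -> miss, frames [J]
Q -> miss, frames [J, Q]
U -> miss, frames [J, Q, U]
J -> hit
U -> hit
A -> miss, frames [J, Q, U, A]
U -> hit
A -> hit
K -> miss, evict J, frames [Q, U, A, K]
U -> hit
K -> hit
A -> hit
Q -> hit
K -> hit
Q -> hit
U -> hit
N -> miss, evict K, frames [Q, U, A, N]
A -> hit
Page faults: 6.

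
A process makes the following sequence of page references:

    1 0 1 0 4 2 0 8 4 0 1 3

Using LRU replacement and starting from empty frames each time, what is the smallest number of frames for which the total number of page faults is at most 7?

f=1: 12 faults
f=2: 10 faults
f=3: 8 faults
f=4: 7 faults
f=5: 6 faults
f=6: 6 faults
Smallest f with faults ≤ 7 is 4.

4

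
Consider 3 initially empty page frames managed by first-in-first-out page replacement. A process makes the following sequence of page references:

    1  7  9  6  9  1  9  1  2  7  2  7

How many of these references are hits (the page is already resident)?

1: miss, frames {1}
7: miss, frames {1,7}
9: miss, frames {1,7,9}
6: miss, evict 1, frames {7,9,6}
9: hit
1: miss, evict 7, frames {9,6,1}
9: hit
1: hit
2: miss, evict 9, frames {6,1,2}
7: miss, evict 6, frames {1,2,7}
2: hit
7: hit
Hits: 5.

5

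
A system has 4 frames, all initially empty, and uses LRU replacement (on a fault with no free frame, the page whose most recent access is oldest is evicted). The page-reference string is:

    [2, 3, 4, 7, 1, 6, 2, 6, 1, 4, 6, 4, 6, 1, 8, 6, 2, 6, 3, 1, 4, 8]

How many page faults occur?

2 -> fault, frames [2]
3 -> fault, frames [2, 3]
4 -> fault, frames [2, 3, 4]
7 -> fault, frames [2, 3, 4, 7]
1 -> fault, evict 2, frames [3, 4, 7, 1]
6 -> fault, evict 3, frames [4, 7, 1, 6]
2 -> fault, evict 4, frames [7, 1, 6, 2]
6 -> hit
1 -> hit
4 -> fault, evict 7, frames [2, 6, 1, 4]
6 -> hit
4 -> hit
6 -> hit
1 -> hit
8 -> fault, evict 2, frames [4, 6, 1, 8]
6 -> hit
2 -> fault, evict 4, frames [1, 8, 6, 2]
6 -> hit
3 -> fault, evict 1, frames [8, 2, 6, 3]
1 -> fault, evict 8, frames [2, 6, 3, 1]
4 -> fault, evict 2, frames [6, 3, 1, 4]
8 -> fault, evict 6, frames [3, 1, 4, 8]
Page faults: 14.

14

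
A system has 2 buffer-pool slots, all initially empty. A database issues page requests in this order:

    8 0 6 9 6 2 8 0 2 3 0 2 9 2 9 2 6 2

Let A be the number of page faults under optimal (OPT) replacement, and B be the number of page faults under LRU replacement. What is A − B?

Under OPT: F F F F . F F F . F . F F . . . F . → 11 faults.
Under LRU: F F F F . F F F F F F F F . . . F . → 13 faults.
A − B = 11 − 13 = -2.

-2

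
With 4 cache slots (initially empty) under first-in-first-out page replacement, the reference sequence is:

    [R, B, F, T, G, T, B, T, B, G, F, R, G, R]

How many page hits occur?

8

R -> fault, frames {R}
B -> fault, frames {R,B}
F -> fault, frames {R,B,F}
T -> fault, frames {R,B,F,T}
G -> fault, evict R, frames {B,F,T,G}
T -> hit
B -> hit
T -> hit
B -> hit
G -> hit
F -> hit
R -> fault, evict B, frames {F,T,G,R}
G -> hit
R -> hit
Hits: 8.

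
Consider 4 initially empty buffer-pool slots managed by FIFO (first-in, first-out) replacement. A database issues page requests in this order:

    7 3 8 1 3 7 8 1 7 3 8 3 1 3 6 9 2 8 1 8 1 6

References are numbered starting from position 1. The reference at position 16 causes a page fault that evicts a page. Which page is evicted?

pos 1: 7 -> fault, frames {7}
pos 2: 3 -> fault, frames {7,3}
pos 3: 8 -> fault, frames {7,3,8}
pos 4: 1 -> fault, frames {7,3,8,1}
pos 5: 3 -> hit
pos 6: 7 -> hit
pos 7: 8 -> hit
pos 8: 1 -> hit
pos 9: 7 -> hit
pos 10: 3 -> hit
pos 11: 8 -> hit
pos 12: 3 -> hit
pos 13: 1 -> hit
pos 14: 3 -> hit
pos 15: 6 -> fault, evict 7, frames {3,8,1,6}
pos 16: 9 -> fault, evict 3, frames {8,1,6,9}
At position 16, page 3 is evicted.

3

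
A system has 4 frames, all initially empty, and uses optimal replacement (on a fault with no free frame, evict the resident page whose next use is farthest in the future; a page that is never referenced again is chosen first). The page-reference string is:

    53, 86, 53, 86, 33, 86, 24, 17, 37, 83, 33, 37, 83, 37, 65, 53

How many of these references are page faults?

53 → fault, frames {53}
86 → fault, frames {53,86}
53 → hit
86 → hit
33 → fault, frames {53,86,33}
86 → hit
24 → fault, frames {53,86,33,24}
17 → fault, evict 24, frames {53,86,33,17}
37 → fault, evict 17, frames {53,86,33,37}
83 → fault, evict 86, frames {53,33,37,83}
33 → hit
37 → hit
83 → hit
37 → hit
65 → fault, evict 83, frames {53,33,37,65}
53 → hit
Page faults: 8.

8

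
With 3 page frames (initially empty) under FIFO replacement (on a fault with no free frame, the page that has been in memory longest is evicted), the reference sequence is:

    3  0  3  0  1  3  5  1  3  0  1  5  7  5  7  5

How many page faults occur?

9

3: fault, frames [3]
0: fault, frames [3, 0]
3: hit
0: hit
1: fault, frames [3, 0, 1]
3: hit
5: fault, evict 3, frames [0, 1, 5]
1: hit
3: fault, evict 0, frames [1, 5, 3]
0: fault, evict 1, frames [5, 3, 0]
1: fault, evict 5, frames [3, 0, 1]
5: fault, evict 3, frames [0, 1, 5]
7: fault, evict 0, frames [1, 5, 7]
5: hit
7: hit
5: hit
Page faults: 9.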